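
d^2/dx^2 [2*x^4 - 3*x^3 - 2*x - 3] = 6*x*(4*x - 3)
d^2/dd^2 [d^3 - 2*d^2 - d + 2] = 6*d - 4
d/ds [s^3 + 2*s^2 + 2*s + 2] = 3*s^2 + 4*s + 2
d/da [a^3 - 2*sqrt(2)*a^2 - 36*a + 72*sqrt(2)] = 3*a^2 - 4*sqrt(2)*a - 36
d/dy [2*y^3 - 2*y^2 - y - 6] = 6*y^2 - 4*y - 1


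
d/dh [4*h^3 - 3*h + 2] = 12*h^2 - 3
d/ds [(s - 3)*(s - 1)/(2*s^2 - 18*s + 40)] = (-5*s^2 + 34*s - 53)/(2*(s^4 - 18*s^3 + 121*s^2 - 360*s + 400))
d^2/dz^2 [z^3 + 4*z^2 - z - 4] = 6*z + 8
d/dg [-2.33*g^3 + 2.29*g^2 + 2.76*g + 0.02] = -6.99*g^2 + 4.58*g + 2.76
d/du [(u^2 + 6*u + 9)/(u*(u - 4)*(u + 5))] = (-u^4 - 12*u^3 - 53*u^2 - 18*u + 180)/(u^2*(u^4 + 2*u^3 - 39*u^2 - 40*u + 400))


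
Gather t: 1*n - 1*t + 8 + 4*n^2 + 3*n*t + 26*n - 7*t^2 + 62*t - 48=4*n^2 + 27*n - 7*t^2 + t*(3*n + 61) - 40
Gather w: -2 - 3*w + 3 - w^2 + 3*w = 1 - w^2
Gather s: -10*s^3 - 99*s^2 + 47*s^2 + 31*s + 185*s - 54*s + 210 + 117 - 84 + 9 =-10*s^3 - 52*s^2 + 162*s + 252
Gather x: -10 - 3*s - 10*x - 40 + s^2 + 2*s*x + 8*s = s^2 + 5*s + x*(2*s - 10) - 50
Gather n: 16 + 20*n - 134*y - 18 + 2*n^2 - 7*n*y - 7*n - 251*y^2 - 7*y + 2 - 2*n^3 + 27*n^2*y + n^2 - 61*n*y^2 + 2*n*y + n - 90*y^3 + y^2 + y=-2*n^3 + n^2*(27*y + 3) + n*(-61*y^2 - 5*y + 14) - 90*y^3 - 250*y^2 - 140*y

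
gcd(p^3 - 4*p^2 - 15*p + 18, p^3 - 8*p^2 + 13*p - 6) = p^2 - 7*p + 6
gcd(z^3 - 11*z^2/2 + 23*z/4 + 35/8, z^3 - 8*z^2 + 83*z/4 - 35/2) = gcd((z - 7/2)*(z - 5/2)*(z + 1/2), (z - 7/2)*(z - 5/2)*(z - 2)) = z^2 - 6*z + 35/4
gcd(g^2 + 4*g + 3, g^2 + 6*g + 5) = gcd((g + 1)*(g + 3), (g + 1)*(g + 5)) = g + 1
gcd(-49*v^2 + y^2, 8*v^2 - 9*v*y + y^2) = 1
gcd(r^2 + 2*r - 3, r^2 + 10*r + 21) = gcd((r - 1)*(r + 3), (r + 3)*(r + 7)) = r + 3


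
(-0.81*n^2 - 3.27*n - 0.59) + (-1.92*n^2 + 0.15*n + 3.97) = -2.73*n^2 - 3.12*n + 3.38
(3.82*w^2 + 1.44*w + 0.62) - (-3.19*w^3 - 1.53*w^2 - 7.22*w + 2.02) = 3.19*w^3 + 5.35*w^2 + 8.66*w - 1.4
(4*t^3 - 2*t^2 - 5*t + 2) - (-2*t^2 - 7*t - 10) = 4*t^3 + 2*t + 12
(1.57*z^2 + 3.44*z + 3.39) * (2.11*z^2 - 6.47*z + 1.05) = 3.3127*z^4 - 2.8995*z^3 - 13.4554*z^2 - 18.3213*z + 3.5595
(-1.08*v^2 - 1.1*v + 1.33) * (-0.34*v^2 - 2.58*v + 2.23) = 0.3672*v^4 + 3.1604*v^3 - 0.0225999999999997*v^2 - 5.8844*v + 2.9659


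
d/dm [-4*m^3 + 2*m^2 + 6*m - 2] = -12*m^2 + 4*m + 6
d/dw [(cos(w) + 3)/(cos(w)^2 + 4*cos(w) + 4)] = (cos(w) + 4)*sin(w)/(cos(w) + 2)^3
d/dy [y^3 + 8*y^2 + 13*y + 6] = 3*y^2 + 16*y + 13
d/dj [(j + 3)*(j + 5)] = 2*j + 8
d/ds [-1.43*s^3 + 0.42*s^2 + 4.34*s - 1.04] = -4.29*s^2 + 0.84*s + 4.34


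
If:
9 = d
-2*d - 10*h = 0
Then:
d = 9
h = -9/5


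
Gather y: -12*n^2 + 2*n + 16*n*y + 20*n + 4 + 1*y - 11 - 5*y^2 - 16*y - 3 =-12*n^2 + 22*n - 5*y^2 + y*(16*n - 15) - 10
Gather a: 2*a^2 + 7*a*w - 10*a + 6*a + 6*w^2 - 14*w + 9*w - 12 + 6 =2*a^2 + a*(7*w - 4) + 6*w^2 - 5*w - 6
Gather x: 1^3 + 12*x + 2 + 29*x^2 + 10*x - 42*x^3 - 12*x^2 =-42*x^3 + 17*x^2 + 22*x + 3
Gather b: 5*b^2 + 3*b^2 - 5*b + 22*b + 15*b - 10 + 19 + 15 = 8*b^2 + 32*b + 24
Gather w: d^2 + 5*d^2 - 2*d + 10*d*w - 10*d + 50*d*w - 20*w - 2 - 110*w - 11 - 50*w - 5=6*d^2 - 12*d + w*(60*d - 180) - 18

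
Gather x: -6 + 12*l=12*l - 6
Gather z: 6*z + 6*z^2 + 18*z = 6*z^2 + 24*z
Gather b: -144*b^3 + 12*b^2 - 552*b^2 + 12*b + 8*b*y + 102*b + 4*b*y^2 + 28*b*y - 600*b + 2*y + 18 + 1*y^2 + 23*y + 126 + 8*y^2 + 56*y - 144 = -144*b^3 - 540*b^2 + b*(4*y^2 + 36*y - 486) + 9*y^2 + 81*y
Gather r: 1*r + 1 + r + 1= 2*r + 2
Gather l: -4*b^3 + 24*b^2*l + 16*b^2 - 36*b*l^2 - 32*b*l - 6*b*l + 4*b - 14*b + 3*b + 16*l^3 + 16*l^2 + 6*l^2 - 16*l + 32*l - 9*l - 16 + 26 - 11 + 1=-4*b^3 + 16*b^2 - 7*b + 16*l^3 + l^2*(22 - 36*b) + l*(24*b^2 - 38*b + 7)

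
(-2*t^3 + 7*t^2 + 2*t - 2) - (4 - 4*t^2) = -2*t^3 + 11*t^2 + 2*t - 6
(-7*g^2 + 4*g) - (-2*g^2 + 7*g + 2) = -5*g^2 - 3*g - 2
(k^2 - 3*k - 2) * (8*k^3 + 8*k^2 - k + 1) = 8*k^5 - 16*k^4 - 41*k^3 - 12*k^2 - k - 2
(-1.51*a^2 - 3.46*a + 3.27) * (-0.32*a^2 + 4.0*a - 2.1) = 0.4832*a^4 - 4.9328*a^3 - 11.7154*a^2 + 20.346*a - 6.867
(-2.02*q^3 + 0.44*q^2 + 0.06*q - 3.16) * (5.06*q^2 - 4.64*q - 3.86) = -10.2212*q^5 + 11.5992*q^4 + 6.0592*q^3 - 17.9664*q^2 + 14.4308*q + 12.1976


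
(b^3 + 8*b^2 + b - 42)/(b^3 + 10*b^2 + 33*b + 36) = (b^2 + 5*b - 14)/(b^2 + 7*b + 12)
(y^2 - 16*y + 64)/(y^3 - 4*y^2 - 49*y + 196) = (y^2 - 16*y + 64)/(y^3 - 4*y^2 - 49*y + 196)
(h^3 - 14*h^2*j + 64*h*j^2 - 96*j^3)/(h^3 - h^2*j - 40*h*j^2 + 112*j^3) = (h - 6*j)/(h + 7*j)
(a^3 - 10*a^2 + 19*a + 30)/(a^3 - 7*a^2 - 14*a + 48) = (a^3 - 10*a^2 + 19*a + 30)/(a^3 - 7*a^2 - 14*a + 48)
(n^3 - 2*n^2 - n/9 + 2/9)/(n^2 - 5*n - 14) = (-9*n^3 + 18*n^2 + n - 2)/(9*(-n^2 + 5*n + 14))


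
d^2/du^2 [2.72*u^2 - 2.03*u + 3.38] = 5.44000000000000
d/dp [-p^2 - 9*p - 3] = -2*p - 9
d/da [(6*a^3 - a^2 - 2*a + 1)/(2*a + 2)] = (12*a^3 + 17*a^2 - 2*a - 3)/(2*(a^2 + 2*a + 1))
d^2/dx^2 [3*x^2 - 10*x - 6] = 6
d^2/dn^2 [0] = 0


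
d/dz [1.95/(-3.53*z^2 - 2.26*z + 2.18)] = (13.767*z + 4.407)/(3.53*z^2 + 2.26*z - 2.18)^2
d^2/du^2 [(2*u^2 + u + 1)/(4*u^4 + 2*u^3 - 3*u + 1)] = 4*(48*u^8 + 72*u^7 + 116*u^6 + 138*u^5 - 43*u^3 - 27*u^2 - 3*u + 7)/(64*u^12 + 96*u^11 + 48*u^10 - 136*u^9 - 96*u^8 + 12*u^7 + 120*u^6 - 18*u^5 - 24*u^4 - 21*u^3 + 27*u^2 - 9*u + 1)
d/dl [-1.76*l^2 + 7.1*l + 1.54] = 7.1 - 3.52*l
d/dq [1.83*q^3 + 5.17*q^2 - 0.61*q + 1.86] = 5.49*q^2 + 10.34*q - 0.61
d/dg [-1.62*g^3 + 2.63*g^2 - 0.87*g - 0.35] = -4.86*g^2 + 5.26*g - 0.87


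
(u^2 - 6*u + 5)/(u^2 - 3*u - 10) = (u - 1)/(u + 2)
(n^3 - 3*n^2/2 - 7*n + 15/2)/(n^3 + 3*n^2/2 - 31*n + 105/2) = (2*n^2 + 3*n - 5)/(2*n^2 + 9*n - 35)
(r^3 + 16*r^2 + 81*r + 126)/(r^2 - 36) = (r^2 + 10*r + 21)/(r - 6)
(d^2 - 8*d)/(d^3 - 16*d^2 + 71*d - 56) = d/(d^2 - 8*d + 7)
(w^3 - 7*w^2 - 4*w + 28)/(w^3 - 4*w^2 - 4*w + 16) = (w - 7)/(w - 4)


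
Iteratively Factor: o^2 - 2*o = (o)*(o - 2)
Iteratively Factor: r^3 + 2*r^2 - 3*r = (r + 3)*(r^2 - r) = r*(r + 3)*(r - 1)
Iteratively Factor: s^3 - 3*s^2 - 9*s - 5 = (s + 1)*(s^2 - 4*s - 5) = (s - 5)*(s + 1)*(s + 1)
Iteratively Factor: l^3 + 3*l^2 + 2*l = (l + 1)*(l^2 + 2*l) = (l + 1)*(l + 2)*(l)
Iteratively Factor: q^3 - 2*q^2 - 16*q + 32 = (q + 4)*(q^2 - 6*q + 8) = (q - 2)*(q + 4)*(q - 4)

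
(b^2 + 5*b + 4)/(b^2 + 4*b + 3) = (b + 4)/(b + 3)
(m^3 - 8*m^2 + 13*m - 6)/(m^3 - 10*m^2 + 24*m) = (m^2 - 2*m + 1)/(m*(m - 4))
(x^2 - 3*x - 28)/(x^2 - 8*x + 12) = (x^2 - 3*x - 28)/(x^2 - 8*x + 12)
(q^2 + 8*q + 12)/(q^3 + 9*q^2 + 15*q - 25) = (q^2 + 8*q + 12)/(q^3 + 9*q^2 + 15*q - 25)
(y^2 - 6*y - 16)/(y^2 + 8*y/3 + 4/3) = 3*(y - 8)/(3*y + 2)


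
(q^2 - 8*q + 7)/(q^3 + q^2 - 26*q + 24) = (q - 7)/(q^2 + 2*q - 24)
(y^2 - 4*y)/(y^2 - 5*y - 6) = y*(4 - y)/(-y^2 + 5*y + 6)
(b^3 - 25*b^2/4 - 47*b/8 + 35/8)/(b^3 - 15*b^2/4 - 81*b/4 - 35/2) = (b - 1/2)/(b + 2)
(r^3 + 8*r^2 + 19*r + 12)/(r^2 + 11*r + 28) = (r^2 + 4*r + 3)/(r + 7)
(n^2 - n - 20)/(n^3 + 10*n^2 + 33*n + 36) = (n - 5)/(n^2 + 6*n + 9)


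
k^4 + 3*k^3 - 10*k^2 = k^2*(k - 2)*(k + 5)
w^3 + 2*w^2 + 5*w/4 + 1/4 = (w + 1/2)^2*(w + 1)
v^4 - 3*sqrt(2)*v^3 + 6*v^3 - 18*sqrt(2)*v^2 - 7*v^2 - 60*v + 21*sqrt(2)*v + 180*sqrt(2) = (v - 3)*(v + 4)*(v + 5)*(v - 3*sqrt(2))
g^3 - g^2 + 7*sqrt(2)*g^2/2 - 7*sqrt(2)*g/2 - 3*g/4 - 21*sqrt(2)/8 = (g - 3/2)*(g + 1/2)*(g + 7*sqrt(2)/2)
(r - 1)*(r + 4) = r^2 + 3*r - 4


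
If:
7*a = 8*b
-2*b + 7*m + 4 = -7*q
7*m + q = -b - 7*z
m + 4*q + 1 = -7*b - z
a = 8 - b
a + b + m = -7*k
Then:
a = 64/15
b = 56/15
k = -2909/1323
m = 1397/189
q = -931/135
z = -2186/315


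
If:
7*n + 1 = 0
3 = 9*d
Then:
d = 1/3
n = -1/7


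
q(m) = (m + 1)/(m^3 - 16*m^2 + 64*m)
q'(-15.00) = 0.00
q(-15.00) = 0.00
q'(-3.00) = 0.00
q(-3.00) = 0.01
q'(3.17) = 0.02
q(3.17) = 0.06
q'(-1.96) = -0.00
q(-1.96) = 0.00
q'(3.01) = 0.02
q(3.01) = 0.05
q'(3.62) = 0.03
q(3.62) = 0.07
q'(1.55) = 0.00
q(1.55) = 0.04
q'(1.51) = 0.00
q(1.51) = 0.04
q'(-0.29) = -0.18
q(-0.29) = -0.04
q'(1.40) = 0.00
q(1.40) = 0.04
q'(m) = (m + 1)*(-3*m^2 + 32*m - 64)/(m^3 - 16*m^2 + 64*m)^2 + 1/(m^3 - 16*m^2 + 64*m) = (-2*m^2 - 3*m + 8)/(m^2*(m^3 - 24*m^2 + 192*m - 512))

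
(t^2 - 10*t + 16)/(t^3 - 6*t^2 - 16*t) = (t - 2)/(t*(t + 2))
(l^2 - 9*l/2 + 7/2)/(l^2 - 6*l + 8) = (2*l^2 - 9*l + 7)/(2*(l^2 - 6*l + 8))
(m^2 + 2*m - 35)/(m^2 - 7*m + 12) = (m^2 + 2*m - 35)/(m^2 - 7*m + 12)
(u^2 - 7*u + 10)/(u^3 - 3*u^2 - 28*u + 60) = (u - 5)/(u^2 - u - 30)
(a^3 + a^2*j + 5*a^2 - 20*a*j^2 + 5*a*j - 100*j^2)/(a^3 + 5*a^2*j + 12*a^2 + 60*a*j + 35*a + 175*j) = (a - 4*j)/(a + 7)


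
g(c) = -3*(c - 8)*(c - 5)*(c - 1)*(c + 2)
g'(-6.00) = 7182.00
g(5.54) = 136.42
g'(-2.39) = 941.23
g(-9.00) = -49980.00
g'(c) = -3*(c - 8)*(c - 5)*(c - 1) - 3*(c - 8)*(c - 5)*(c + 2) - 3*(c - 8)*(c - 1)*(c + 2) - 3*(c - 5)*(c - 1)*(c + 2) = -12*c^3 + 108*c^2 - 150*c - 198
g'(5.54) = 245.32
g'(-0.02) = -194.96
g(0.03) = 233.99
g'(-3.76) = 2530.75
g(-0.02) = 243.93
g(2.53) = -280.93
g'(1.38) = -230.86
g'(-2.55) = 1085.75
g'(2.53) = -80.53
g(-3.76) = -2589.12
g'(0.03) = -202.40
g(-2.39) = -304.54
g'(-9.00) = 18648.00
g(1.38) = -92.34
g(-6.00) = -12936.00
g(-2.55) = -466.56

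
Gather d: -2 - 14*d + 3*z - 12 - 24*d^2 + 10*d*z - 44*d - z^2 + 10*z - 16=-24*d^2 + d*(10*z - 58) - z^2 + 13*z - 30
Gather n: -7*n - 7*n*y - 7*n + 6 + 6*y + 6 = n*(-7*y - 14) + 6*y + 12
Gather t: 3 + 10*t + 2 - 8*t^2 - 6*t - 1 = -8*t^2 + 4*t + 4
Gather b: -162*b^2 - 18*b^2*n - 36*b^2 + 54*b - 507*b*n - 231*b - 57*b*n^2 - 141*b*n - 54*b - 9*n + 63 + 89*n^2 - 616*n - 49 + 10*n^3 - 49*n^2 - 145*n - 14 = b^2*(-18*n - 198) + b*(-57*n^2 - 648*n - 231) + 10*n^3 + 40*n^2 - 770*n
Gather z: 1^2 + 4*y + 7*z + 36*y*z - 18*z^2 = 4*y - 18*z^2 + z*(36*y + 7) + 1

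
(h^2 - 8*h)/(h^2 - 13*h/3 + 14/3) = 3*h*(h - 8)/(3*h^2 - 13*h + 14)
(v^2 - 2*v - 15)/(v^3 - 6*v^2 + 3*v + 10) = (v + 3)/(v^2 - v - 2)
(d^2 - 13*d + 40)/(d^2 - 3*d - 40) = (d - 5)/(d + 5)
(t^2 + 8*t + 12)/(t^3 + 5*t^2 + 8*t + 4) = (t + 6)/(t^2 + 3*t + 2)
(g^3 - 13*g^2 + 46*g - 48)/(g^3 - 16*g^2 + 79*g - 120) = (g - 2)/(g - 5)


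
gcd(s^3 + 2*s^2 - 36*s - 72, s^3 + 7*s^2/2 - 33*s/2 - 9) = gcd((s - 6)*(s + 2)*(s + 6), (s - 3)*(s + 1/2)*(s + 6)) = s + 6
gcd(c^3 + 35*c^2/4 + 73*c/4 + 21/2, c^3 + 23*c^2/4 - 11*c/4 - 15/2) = c^2 + 7*c + 6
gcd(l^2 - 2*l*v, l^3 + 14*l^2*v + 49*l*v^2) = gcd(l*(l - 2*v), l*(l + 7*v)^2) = l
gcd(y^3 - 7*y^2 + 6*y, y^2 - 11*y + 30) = y - 6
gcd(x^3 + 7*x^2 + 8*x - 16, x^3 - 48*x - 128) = x^2 + 8*x + 16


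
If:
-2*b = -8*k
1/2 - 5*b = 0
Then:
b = 1/10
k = 1/40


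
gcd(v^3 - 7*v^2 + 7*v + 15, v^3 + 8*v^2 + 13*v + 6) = v + 1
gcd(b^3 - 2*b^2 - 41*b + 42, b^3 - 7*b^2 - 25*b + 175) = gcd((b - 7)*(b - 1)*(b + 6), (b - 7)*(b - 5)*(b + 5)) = b - 7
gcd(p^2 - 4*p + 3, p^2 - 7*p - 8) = 1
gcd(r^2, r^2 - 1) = 1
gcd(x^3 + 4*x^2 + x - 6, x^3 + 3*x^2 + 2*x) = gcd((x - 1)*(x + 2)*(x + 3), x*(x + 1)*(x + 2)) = x + 2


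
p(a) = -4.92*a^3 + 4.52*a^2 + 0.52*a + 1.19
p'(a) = -14.76*a^2 + 9.04*a + 0.52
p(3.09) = -99.20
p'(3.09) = -112.48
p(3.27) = -120.81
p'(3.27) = -127.75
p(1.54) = -5.26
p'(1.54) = -20.56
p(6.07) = -929.47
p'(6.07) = -488.44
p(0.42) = 1.84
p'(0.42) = 1.71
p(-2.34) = 87.76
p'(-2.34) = -101.45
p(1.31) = -1.43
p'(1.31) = -12.97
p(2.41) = -40.17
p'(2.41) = -63.42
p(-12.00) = 9147.59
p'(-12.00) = -2233.40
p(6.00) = -895.69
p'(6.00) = -476.60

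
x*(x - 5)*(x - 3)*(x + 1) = x^4 - 7*x^3 + 7*x^2 + 15*x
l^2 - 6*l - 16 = (l - 8)*(l + 2)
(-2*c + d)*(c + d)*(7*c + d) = -14*c^3 - 9*c^2*d + 6*c*d^2 + d^3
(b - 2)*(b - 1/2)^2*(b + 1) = b^4 - 2*b^3 - 3*b^2/4 + 7*b/4 - 1/2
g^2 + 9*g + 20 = (g + 4)*(g + 5)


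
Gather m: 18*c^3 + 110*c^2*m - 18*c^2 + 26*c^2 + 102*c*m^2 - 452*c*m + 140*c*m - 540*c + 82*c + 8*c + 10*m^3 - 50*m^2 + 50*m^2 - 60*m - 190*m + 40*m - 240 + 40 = 18*c^3 + 8*c^2 + 102*c*m^2 - 450*c + 10*m^3 + m*(110*c^2 - 312*c - 210) - 200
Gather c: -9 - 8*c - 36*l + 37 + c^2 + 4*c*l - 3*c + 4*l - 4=c^2 + c*(4*l - 11) - 32*l + 24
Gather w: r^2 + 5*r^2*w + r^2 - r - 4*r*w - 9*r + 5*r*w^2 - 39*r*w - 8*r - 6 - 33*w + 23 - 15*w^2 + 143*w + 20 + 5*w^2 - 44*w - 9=2*r^2 - 18*r + w^2*(5*r - 10) + w*(5*r^2 - 43*r + 66) + 28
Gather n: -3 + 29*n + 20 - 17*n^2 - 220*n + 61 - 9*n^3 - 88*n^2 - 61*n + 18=-9*n^3 - 105*n^2 - 252*n + 96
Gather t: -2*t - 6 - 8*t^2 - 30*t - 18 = -8*t^2 - 32*t - 24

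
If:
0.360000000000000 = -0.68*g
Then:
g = -0.53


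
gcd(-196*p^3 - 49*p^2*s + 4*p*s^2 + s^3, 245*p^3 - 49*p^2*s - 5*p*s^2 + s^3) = 49*p^2 - s^2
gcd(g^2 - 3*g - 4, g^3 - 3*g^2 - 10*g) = 1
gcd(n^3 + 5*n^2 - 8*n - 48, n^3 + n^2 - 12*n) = n^2 + n - 12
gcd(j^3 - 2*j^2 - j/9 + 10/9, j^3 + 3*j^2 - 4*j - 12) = 1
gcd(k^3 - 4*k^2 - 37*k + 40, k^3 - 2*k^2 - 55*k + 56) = k^2 - 9*k + 8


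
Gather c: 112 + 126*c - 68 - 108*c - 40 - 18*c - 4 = 0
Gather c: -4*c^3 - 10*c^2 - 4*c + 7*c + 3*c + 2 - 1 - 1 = -4*c^3 - 10*c^2 + 6*c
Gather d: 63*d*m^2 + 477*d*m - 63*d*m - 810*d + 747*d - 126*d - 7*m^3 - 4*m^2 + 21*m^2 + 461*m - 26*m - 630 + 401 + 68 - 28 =d*(63*m^2 + 414*m - 189) - 7*m^3 + 17*m^2 + 435*m - 189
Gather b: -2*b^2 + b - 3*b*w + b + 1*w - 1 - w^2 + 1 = -2*b^2 + b*(2 - 3*w) - w^2 + w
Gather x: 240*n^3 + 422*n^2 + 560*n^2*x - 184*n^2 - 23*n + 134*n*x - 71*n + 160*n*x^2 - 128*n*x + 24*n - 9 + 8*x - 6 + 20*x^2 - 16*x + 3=240*n^3 + 238*n^2 - 70*n + x^2*(160*n + 20) + x*(560*n^2 + 6*n - 8) - 12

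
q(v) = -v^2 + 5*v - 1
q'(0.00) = 5.00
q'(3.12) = -1.24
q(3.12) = 4.87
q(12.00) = -85.00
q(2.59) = 5.24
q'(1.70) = 1.60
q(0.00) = -1.00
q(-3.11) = -26.22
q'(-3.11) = 11.22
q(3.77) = 3.64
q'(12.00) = -19.00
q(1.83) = 4.80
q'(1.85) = 1.30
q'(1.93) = 1.14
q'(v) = 5 - 2*v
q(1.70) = 4.61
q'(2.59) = -0.18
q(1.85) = 4.83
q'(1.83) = 1.34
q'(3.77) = -2.54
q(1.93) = 4.93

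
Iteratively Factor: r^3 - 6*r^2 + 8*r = (r)*(r^2 - 6*r + 8) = r*(r - 2)*(r - 4)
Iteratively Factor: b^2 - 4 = (b - 2)*(b + 2)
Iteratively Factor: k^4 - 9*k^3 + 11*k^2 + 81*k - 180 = (k - 4)*(k^3 - 5*k^2 - 9*k + 45) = (k - 5)*(k - 4)*(k^2 - 9) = (k - 5)*(k - 4)*(k - 3)*(k + 3)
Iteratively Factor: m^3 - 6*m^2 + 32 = (m + 2)*(m^2 - 8*m + 16) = (m - 4)*(m + 2)*(m - 4)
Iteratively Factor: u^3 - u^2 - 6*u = (u)*(u^2 - u - 6) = u*(u - 3)*(u + 2)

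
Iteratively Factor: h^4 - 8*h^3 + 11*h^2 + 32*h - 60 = (h - 5)*(h^3 - 3*h^2 - 4*h + 12) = (h - 5)*(h + 2)*(h^2 - 5*h + 6) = (h - 5)*(h - 2)*(h + 2)*(h - 3)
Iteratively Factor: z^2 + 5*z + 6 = (z + 2)*(z + 3)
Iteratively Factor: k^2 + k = (k + 1)*(k)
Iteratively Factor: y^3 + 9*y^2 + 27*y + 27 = (y + 3)*(y^2 + 6*y + 9) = (y + 3)^2*(y + 3)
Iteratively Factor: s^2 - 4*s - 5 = (s + 1)*(s - 5)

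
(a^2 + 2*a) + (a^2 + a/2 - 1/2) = 2*a^2 + 5*a/2 - 1/2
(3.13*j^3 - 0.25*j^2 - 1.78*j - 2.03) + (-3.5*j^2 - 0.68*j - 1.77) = 3.13*j^3 - 3.75*j^2 - 2.46*j - 3.8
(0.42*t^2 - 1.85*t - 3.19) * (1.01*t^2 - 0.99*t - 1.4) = 0.4242*t^4 - 2.2843*t^3 - 1.9784*t^2 + 5.7481*t + 4.466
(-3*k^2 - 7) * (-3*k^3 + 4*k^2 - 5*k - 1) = 9*k^5 - 12*k^4 + 36*k^3 - 25*k^2 + 35*k + 7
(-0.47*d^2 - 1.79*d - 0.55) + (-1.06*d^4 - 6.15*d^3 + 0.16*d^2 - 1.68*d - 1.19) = -1.06*d^4 - 6.15*d^3 - 0.31*d^2 - 3.47*d - 1.74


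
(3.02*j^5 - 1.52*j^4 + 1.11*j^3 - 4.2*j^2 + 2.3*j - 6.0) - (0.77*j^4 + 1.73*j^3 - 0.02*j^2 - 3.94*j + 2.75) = 3.02*j^5 - 2.29*j^4 - 0.62*j^3 - 4.18*j^2 + 6.24*j - 8.75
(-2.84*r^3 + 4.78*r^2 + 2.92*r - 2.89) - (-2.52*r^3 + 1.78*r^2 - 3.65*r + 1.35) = -0.32*r^3 + 3.0*r^2 + 6.57*r - 4.24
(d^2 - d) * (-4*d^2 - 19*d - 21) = -4*d^4 - 15*d^3 - 2*d^2 + 21*d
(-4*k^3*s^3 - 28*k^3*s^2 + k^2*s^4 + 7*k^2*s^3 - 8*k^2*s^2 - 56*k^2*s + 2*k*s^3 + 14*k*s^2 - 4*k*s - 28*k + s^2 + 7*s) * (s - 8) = -4*k^3*s^4 + 4*k^3*s^3 + 224*k^3*s^2 + k^2*s^5 - k^2*s^4 - 64*k^2*s^3 + 8*k^2*s^2 + 448*k^2*s + 2*k*s^4 - 2*k*s^3 - 116*k*s^2 + 4*k*s + 224*k + s^3 - s^2 - 56*s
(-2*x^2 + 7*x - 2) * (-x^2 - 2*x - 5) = 2*x^4 - 3*x^3 - 2*x^2 - 31*x + 10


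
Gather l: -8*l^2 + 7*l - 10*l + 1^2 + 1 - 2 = -8*l^2 - 3*l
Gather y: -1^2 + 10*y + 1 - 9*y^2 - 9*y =-9*y^2 + y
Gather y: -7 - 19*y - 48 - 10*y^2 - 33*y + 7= -10*y^2 - 52*y - 48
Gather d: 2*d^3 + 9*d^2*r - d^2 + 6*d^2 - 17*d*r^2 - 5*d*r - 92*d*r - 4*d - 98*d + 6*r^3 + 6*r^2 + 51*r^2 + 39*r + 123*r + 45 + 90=2*d^3 + d^2*(9*r + 5) + d*(-17*r^2 - 97*r - 102) + 6*r^3 + 57*r^2 + 162*r + 135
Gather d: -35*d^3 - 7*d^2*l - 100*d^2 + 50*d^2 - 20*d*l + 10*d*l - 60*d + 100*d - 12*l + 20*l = -35*d^3 + d^2*(-7*l - 50) + d*(40 - 10*l) + 8*l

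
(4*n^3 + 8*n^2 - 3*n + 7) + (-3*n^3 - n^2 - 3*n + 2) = n^3 + 7*n^2 - 6*n + 9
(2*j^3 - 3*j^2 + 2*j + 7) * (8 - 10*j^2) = -20*j^5 + 30*j^4 - 4*j^3 - 94*j^2 + 16*j + 56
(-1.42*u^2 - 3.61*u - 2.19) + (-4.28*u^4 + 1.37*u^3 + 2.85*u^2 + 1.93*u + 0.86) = -4.28*u^4 + 1.37*u^3 + 1.43*u^2 - 1.68*u - 1.33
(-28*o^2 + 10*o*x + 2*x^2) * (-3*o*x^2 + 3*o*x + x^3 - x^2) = 84*o^3*x^2 - 84*o^3*x - 58*o^2*x^3 + 58*o^2*x^2 + 4*o*x^4 - 4*o*x^3 + 2*x^5 - 2*x^4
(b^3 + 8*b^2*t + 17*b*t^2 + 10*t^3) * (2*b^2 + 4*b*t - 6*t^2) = 2*b^5 + 20*b^4*t + 60*b^3*t^2 + 40*b^2*t^3 - 62*b*t^4 - 60*t^5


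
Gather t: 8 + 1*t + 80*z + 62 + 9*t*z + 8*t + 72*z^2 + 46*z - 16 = t*(9*z + 9) + 72*z^2 + 126*z + 54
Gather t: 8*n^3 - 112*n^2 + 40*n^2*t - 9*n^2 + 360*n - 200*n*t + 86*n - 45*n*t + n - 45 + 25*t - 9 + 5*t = 8*n^3 - 121*n^2 + 447*n + t*(40*n^2 - 245*n + 30) - 54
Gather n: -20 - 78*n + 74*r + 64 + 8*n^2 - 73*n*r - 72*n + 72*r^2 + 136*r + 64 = 8*n^2 + n*(-73*r - 150) + 72*r^2 + 210*r + 108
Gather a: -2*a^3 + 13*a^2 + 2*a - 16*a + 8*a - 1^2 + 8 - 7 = -2*a^3 + 13*a^2 - 6*a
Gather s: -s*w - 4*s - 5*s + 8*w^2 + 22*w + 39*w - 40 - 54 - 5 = s*(-w - 9) + 8*w^2 + 61*w - 99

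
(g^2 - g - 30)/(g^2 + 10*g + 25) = (g - 6)/(g + 5)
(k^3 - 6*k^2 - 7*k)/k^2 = k - 6 - 7/k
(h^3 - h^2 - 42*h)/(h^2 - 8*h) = (h^2 - h - 42)/(h - 8)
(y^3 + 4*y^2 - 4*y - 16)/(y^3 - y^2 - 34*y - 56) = (y - 2)/(y - 7)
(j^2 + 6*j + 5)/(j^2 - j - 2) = (j + 5)/(j - 2)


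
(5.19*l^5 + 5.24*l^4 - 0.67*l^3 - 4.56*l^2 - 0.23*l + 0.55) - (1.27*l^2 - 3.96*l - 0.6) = 5.19*l^5 + 5.24*l^4 - 0.67*l^3 - 5.83*l^2 + 3.73*l + 1.15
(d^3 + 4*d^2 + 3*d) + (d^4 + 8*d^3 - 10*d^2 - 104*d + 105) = d^4 + 9*d^3 - 6*d^2 - 101*d + 105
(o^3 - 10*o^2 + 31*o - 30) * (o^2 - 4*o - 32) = o^5 - 14*o^4 + 39*o^3 + 166*o^2 - 872*o + 960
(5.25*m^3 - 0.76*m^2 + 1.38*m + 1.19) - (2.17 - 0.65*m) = 5.25*m^3 - 0.76*m^2 + 2.03*m - 0.98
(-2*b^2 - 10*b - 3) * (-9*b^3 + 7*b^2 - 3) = 18*b^5 + 76*b^4 - 43*b^3 - 15*b^2 + 30*b + 9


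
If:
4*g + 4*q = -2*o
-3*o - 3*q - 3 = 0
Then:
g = 1/2 - q/2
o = -q - 1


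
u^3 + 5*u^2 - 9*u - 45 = (u - 3)*(u + 3)*(u + 5)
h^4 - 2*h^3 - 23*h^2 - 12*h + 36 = (h - 6)*(h - 1)*(h + 2)*(h + 3)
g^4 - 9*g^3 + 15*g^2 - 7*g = g*(g - 7)*(g - 1)^2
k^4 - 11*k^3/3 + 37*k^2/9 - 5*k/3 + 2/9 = (k - 2)*(k - 1)*(k - 1/3)^2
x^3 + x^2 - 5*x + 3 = (x - 1)^2*(x + 3)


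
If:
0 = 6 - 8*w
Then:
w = 3/4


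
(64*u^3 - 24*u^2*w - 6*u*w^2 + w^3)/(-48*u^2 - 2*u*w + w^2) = (-8*u^2 + 2*u*w + w^2)/(6*u + w)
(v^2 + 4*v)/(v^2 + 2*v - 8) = v/(v - 2)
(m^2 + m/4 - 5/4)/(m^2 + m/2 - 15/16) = 4*(m - 1)/(4*m - 3)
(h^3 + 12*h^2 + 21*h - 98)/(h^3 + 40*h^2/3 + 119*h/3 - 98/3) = 3*(h - 2)/(3*h - 2)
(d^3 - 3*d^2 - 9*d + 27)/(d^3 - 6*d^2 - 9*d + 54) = (d - 3)/(d - 6)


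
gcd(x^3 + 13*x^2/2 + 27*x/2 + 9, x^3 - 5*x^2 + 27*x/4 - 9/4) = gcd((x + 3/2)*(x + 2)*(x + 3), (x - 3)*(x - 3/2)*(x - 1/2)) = 1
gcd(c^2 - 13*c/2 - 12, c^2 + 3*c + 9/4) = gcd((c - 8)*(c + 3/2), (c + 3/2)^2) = c + 3/2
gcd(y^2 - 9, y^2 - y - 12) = y + 3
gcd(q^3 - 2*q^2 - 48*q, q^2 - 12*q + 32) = q - 8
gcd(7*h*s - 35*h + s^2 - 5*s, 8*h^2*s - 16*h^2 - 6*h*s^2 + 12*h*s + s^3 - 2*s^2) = 1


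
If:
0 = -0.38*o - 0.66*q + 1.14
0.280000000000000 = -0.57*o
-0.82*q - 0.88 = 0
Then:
No Solution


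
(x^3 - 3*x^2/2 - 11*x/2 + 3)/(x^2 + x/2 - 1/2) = (x^2 - x - 6)/(x + 1)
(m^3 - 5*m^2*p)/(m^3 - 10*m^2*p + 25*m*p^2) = m/(m - 5*p)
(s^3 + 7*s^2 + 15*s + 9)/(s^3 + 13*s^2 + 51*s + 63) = (s + 1)/(s + 7)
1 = 1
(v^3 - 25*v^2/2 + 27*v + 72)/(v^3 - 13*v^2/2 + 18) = (v - 8)/(v - 2)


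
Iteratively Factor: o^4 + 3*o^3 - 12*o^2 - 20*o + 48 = (o - 2)*(o^3 + 5*o^2 - 2*o - 24) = (o - 2)*(o + 4)*(o^2 + o - 6) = (o - 2)*(o + 3)*(o + 4)*(o - 2)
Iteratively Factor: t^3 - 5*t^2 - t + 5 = (t - 5)*(t^2 - 1) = (t - 5)*(t + 1)*(t - 1)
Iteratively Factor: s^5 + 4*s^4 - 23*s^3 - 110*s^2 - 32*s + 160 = (s - 1)*(s^4 + 5*s^3 - 18*s^2 - 128*s - 160) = (s - 1)*(s + 2)*(s^3 + 3*s^2 - 24*s - 80) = (s - 5)*(s - 1)*(s + 2)*(s^2 + 8*s + 16) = (s - 5)*(s - 1)*(s + 2)*(s + 4)*(s + 4)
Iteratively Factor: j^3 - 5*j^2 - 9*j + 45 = (j + 3)*(j^2 - 8*j + 15) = (j - 5)*(j + 3)*(j - 3)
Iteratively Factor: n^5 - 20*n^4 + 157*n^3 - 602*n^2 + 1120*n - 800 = (n - 2)*(n^4 - 18*n^3 + 121*n^2 - 360*n + 400) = (n - 5)*(n - 2)*(n^3 - 13*n^2 + 56*n - 80) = (n - 5)*(n - 4)*(n - 2)*(n^2 - 9*n + 20) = (n - 5)*(n - 4)^2*(n - 2)*(n - 5)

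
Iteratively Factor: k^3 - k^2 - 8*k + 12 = (k - 2)*(k^2 + k - 6) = (k - 2)*(k + 3)*(k - 2)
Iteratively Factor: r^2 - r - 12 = (r - 4)*(r + 3)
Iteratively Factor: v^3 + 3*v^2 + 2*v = (v + 1)*(v^2 + 2*v) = (v + 1)*(v + 2)*(v)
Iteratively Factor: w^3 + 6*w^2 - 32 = (w - 2)*(w^2 + 8*w + 16) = (w - 2)*(w + 4)*(w + 4)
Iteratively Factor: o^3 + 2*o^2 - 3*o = (o + 3)*(o^2 - o) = o*(o + 3)*(o - 1)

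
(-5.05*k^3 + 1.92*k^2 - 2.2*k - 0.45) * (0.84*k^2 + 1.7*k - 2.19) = -4.242*k^5 - 6.9722*k^4 + 12.4755*k^3 - 8.3228*k^2 + 4.053*k + 0.9855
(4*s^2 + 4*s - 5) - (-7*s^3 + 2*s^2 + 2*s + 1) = 7*s^3 + 2*s^2 + 2*s - 6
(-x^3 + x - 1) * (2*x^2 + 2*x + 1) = -2*x^5 - 2*x^4 + x^3 - x - 1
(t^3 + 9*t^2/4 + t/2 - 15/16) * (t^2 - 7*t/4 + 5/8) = t^5 + t^4/2 - 45*t^3/16 - 13*t^2/32 + 125*t/64 - 75/128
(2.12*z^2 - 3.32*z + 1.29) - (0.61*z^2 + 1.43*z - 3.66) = 1.51*z^2 - 4.75*z + 4.95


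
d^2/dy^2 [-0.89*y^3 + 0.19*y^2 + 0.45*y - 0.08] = 0.38 - 5.34*y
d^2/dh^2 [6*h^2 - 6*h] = 12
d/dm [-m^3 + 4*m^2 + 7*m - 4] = -3*m^2 + 8*m + 7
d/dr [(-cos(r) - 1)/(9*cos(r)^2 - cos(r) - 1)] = -9*(cos(r) + 2)*sin(r)*cos(r)/(-9*cos(r)^2 + cos(r) + 1)^2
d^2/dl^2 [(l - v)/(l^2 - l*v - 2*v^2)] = 2*((-3*l + 2*v)*(-l^2 + l*v + 2*v^2) - (l - v)*(2*l - v)^2)/(-l^2 + l*v + 2*v^2)^3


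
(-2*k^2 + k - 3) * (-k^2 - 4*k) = 2*k^4 + 7*k^3 - k^2 + 12*k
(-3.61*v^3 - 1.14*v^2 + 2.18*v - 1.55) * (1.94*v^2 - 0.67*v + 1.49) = -7.0034*v^5 + 0.2071*v^4 - 0.385899999999999*v^3 - 6.1662*v^2 + 4.2867*v - 2.3095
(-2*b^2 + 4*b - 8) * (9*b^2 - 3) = -18*b^4 + 36*b^3 - 66*b^2 - 12*b + 24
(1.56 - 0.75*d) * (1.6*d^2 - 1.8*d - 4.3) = -1.2*d^3 + 3.846*d^2 + 0.416999999999999*d - 6.708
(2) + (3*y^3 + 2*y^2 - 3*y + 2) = 3*y^3 + 2*y^2 - 3*y + 4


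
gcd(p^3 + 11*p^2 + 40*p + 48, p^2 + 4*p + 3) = p + 3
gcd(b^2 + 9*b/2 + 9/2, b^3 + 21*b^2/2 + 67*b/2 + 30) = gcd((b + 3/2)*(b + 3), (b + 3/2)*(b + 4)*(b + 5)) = b + 3/2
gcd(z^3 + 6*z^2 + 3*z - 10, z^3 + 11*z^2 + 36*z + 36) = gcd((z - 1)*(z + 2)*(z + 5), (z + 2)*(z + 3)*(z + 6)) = z + 2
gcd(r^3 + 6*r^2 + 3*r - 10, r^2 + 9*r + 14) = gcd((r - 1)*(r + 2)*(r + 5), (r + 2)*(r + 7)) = r + 2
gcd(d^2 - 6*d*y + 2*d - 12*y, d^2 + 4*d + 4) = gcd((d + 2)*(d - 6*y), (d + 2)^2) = d + 2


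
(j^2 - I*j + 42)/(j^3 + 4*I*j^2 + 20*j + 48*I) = (j - 7*I)/(j^2 - 2*I*j + 8)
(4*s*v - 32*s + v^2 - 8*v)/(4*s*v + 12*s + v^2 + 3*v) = (v - 8)/(v + 3)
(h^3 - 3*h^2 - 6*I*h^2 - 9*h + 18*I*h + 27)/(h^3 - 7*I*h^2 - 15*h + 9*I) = (h - 3)/(h - I)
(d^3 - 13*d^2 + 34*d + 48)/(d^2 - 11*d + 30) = (d^2 - 7*d - 8)/(d - 5)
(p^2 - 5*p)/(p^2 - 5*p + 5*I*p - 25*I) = p/(p + 5*I)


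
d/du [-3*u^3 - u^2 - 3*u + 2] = -9*u^2 - 2*u - 3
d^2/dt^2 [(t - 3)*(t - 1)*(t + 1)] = 6*t - 6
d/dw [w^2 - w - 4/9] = 2*w - 1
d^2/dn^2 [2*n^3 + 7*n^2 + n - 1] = 12*n + 14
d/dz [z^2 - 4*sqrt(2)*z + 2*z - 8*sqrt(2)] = 2*z - 4*sqrt(2) + 2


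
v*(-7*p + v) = -7*p*v + v^2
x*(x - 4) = x^2 - 4*x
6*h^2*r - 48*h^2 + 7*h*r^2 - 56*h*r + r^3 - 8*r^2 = (h + r)*(6*h + r)*(r - 8)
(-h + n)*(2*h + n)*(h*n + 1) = -2*h^3*n + h^2*n^2 - 2*h^2 + h*n^3 + h*n + n^2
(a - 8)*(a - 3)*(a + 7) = a^3 - 4*a^2 - 53*a + 168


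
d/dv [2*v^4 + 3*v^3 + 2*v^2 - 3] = v*(8*v^2 + 9*v + 4)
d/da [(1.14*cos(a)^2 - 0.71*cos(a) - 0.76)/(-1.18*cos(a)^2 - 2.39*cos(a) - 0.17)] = (3.5624*cos(a)^2 + 2.1812*cos(a) + 1.6957)*sin(a)/(1.3924*cos(a)^4 + 5.6404*cos(a)^3 + 6.1133*cos(a)^2 + 0.8126*cos(a) + 0.0289)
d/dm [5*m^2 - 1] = 10*m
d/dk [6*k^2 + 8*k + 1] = 12*k + 8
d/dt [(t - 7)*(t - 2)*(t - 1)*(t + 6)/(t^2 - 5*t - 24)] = (2*t^5 - 19*t^4 - 56*t^3 + 349*t^2 + 1944*t - 3396)/(t^4 - 10*t^3 - 23*t^2 + 240*t + 576)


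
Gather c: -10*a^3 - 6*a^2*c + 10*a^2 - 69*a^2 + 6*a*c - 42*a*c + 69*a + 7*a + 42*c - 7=-10*a^3 - 59*a^2 + 76*a + c*(-6*a^2 - 36*a + 42) - 7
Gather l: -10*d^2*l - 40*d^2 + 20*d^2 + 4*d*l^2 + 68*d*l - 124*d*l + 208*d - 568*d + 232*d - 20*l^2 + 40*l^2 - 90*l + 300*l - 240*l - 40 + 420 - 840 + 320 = -20*d^2 - 128*d + l^2*(4*d + 20) + l*(-10*d^2 - 56*d - 30) - 140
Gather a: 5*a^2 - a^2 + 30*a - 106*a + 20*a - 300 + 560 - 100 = 4*a^2 - 56*a + 160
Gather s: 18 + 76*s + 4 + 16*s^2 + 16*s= 16*s^2 + 92*s + 22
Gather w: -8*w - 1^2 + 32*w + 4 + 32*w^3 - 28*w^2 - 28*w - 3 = 32*w^3 - 28*w^2 - 4*w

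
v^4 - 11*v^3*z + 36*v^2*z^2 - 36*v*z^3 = v*(v - 6*z)*(v - 3*z)*(v - 2*z)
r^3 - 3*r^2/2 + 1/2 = (r - 1)^2*(r + 1/2)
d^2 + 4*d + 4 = (d + 2)^2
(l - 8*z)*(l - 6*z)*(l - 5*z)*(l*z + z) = l^4*z - 19*l^3*z^2 + l^3*z + 118*l^2*z^3 - 19*l^2*z^2 - 240*l*z^4 + 118*l*z^3 - 240*z^4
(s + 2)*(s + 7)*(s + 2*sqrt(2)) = s^3 + 2*sqrt(2)*s^2 + 9*s^2 + 14*s + 18*sqrt(2)*s + 28*sqrt(2)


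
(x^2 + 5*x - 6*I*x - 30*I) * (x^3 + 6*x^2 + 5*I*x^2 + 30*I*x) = x^5 + 11*x^4 - I*x^4 + 60*x^3 - 11*I*x^3 + 330*x^2 - 30*I*x^2 + 900*x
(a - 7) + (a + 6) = 2*a - 1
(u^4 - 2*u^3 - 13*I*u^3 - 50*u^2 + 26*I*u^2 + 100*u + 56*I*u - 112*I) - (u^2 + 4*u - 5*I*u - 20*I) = u^4 - 2*u^3 - 13*I*u^3 - 51*u^2 + 26*I*u^2 + 96*u + 61*I*u - 92*I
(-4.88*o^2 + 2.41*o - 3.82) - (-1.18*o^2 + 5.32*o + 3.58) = -3.7*o^2 - 2.91*o - 7.4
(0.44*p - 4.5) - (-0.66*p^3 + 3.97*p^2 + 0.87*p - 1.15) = 0.66*p^3 - 3.97*p^2 - 0.43*p - 3.35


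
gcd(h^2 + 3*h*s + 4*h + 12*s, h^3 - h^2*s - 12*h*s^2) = h + 3*s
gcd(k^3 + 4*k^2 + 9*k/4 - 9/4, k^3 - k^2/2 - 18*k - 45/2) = k^2 + 9*k/2 + 9/2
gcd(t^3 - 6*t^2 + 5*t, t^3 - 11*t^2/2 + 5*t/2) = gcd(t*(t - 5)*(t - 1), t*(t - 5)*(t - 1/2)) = t^2 - 5*t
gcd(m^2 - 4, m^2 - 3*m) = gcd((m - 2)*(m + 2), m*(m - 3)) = 1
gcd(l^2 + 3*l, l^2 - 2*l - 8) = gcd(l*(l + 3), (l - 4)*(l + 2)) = 1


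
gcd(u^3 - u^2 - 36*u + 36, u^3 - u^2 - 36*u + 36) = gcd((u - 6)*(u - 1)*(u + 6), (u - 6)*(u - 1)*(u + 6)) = u^3 - u^2 - 36*u + 36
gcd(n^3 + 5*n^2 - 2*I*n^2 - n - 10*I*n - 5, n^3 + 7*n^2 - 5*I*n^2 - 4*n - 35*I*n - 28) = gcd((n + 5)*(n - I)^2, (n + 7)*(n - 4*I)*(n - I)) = n - I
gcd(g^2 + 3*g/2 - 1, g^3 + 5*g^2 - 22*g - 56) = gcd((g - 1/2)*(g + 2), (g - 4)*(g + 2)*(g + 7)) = g + 2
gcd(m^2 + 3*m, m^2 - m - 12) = m + 3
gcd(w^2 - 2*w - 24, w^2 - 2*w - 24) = w^2 - 2*w - 24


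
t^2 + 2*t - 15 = (t - 3)*(t + 5)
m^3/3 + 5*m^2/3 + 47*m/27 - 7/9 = (m/3 + 1)*(m - 1/3)*(m + 7/3)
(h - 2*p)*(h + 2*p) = h^2 - 4*p^2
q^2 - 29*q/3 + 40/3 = (q - 8)*(q - 5/3)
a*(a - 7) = a^2 - 7*a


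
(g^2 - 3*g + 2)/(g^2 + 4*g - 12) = (g - 1)/(g + 6)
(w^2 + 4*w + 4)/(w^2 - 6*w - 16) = (w + 2)/(w - 8)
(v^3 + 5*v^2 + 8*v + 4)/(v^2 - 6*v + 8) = (v^3 + 5*v^2 + 8*v + 4)/(v^2 - 6*v + 8)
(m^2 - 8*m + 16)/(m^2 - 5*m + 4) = (m - 4)/(m - 1)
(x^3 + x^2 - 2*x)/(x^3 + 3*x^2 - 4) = x/(x + 2)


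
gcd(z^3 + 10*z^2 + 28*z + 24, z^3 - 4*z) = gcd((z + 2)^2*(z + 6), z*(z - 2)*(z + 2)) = z + 2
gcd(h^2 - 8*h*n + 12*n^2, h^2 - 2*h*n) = h - 2*n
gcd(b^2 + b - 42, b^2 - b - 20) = 1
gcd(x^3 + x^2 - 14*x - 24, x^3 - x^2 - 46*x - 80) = x + 2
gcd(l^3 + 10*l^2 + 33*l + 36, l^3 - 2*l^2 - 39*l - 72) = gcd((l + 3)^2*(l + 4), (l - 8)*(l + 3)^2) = l^2 + 6*l + 9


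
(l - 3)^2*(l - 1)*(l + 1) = l^4 - 6*l^3 + 8*l^2 + 6*l - 9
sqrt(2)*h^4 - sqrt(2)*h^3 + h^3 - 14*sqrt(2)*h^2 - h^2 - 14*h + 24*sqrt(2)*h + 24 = (h - 3)*(h - 2)*(h + 4)*(sqrt(2)*h + 1)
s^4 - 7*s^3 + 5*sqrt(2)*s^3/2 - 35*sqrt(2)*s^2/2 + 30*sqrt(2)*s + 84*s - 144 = (s - 4)*(s - 3)*(s - 3*sqrt(2)/2)*(s + 4*sqrt(2))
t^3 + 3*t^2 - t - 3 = (t - 1)*(t + 1)*(t + 3)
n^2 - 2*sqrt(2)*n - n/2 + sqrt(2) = (n - 1/2)*(n - 2*sqrt(2))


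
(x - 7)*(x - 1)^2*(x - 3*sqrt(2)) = x^4 - 9*x^3 - 3*sqrt(2)*x^3 + 15*x^2 + 27*sqrt(2)*x^2 - 45*sqrt(2)*x - 7*x + 21*sqrt(2)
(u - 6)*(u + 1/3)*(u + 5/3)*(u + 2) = u^4 - 2*u^3 - 175*u^2/9 - 236*u/9 - 20/3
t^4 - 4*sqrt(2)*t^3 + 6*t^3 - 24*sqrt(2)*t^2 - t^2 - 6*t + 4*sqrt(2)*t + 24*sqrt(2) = (t - 1)*(t + 1)*(t + 6)*(t - 4*sqrt(2))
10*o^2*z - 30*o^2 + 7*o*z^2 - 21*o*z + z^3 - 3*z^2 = (2*o + z)*(5*o + z)*(z - 3)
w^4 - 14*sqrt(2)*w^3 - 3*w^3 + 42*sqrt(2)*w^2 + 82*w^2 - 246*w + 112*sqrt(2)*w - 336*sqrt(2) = (w - 3)*(w - 8*sqrt(2))*(w - 7*sqrt(2))*(w + sqrt(2))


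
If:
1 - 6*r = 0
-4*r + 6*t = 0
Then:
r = 1/6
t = 1/9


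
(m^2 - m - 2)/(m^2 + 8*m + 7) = (m - 2)/(m + 7)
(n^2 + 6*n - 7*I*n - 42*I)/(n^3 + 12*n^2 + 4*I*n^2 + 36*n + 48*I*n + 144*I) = (n - 7*I)/(n^2 + n*(6 + 4*I) + 24*I)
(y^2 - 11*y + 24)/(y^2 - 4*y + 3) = (y - 8)/(y - 1)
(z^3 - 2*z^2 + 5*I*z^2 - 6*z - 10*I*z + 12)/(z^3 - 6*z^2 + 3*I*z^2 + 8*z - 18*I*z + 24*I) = (z + 2*I)/(z - 4)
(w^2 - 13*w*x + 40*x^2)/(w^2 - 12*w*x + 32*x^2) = (-w + 5*x)/(-w + 4*x)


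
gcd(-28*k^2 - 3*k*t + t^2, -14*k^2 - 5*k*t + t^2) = -7*k + t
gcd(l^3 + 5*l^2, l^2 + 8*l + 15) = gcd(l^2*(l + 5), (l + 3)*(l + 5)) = l + 5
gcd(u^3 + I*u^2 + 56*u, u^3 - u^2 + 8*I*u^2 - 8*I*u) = u^2 + 8*I*u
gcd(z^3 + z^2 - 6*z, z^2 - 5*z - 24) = z + 3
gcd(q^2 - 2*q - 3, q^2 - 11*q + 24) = q - 3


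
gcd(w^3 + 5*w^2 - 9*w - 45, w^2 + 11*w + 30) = w + 5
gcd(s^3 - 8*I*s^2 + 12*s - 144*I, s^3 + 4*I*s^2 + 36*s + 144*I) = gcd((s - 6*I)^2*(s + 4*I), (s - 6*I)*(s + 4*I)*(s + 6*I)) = s^2 - 2*I*s + 24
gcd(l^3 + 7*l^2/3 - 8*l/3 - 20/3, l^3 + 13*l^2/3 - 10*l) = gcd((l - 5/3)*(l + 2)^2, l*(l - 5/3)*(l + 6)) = l - 5/3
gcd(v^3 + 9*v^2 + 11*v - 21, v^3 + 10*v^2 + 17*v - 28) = v^2 + 6*v - 7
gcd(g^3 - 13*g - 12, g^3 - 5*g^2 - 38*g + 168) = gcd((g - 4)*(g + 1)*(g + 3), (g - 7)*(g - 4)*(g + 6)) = g - 4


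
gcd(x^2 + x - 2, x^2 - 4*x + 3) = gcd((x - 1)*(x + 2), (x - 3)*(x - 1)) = x - 1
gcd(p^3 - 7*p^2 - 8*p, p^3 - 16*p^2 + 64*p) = p^2 - 8*p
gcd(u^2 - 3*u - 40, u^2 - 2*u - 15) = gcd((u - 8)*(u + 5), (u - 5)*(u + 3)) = 1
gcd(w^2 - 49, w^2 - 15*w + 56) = w - 7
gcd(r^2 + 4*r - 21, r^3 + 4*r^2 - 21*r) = r^2 + 4*r - 21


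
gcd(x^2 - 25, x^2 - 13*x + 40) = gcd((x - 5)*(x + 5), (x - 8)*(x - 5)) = x - 5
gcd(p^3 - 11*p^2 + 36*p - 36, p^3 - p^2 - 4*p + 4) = p - 2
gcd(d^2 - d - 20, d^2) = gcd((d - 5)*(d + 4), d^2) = 1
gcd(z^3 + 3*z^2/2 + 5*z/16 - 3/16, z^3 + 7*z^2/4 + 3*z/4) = z^2 + 7*z/4 + 3/4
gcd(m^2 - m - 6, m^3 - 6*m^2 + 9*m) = m - 3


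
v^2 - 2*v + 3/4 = (v - 3/2)*(v - 1/2)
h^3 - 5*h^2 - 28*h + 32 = (h - 8)*(h - 1)*(h + 4)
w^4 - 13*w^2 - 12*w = w*(w - 4)*(w + 1)*(w + 3)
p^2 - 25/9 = (p - 5/3)*(p + 5/3)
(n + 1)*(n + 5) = n^2 + 6*n + 5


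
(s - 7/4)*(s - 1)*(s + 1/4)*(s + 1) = s^4 - 3*s^3/2 - 23*s^2/16 + 3*s/2 + 7/16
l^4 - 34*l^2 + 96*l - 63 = (l - 3)^2*(l - 1)*(l + 7)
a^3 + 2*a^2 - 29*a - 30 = (a - 5)*(a + 1)*(a + 6)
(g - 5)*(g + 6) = g^2 + g - 30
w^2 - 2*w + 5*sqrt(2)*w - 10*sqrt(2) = (w - 2)*(w + 5*sqrt(2))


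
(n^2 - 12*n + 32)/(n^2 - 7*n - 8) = (n - 4)/(n + 1)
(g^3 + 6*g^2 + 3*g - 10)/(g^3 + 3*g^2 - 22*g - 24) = (g^3 + 6*g^2 + 3*g - 10)/(g^3 + 3*g^2 - 22*g - 24)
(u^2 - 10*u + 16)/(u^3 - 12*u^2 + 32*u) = (u - 2)/(u*(u - 4))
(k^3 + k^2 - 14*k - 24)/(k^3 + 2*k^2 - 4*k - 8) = (k^2 - k - 12)/(k^2 - 4)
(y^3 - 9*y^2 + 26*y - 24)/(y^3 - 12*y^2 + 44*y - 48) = (y - 3)/(y - 6)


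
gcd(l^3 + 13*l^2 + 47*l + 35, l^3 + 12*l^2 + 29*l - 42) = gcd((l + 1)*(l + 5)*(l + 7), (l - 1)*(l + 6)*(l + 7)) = l + 7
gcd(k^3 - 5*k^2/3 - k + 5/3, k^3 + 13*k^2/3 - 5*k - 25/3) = k^2 - 2*k/3 - 5/3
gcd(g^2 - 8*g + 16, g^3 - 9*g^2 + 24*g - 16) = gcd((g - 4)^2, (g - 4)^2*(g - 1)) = g^2 - 8*g + 16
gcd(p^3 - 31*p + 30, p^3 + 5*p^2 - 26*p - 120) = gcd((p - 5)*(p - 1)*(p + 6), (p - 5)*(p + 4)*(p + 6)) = p^2 + p - 30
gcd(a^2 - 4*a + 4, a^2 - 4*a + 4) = a^2 - 4*a + 4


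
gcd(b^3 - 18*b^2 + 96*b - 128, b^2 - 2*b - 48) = b - 8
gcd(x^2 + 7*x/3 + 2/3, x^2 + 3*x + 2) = x + 2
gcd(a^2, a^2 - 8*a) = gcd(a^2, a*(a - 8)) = a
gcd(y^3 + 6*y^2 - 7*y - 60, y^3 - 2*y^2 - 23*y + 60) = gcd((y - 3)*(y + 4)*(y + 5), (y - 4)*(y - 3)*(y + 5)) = y^2 + 2*y - 15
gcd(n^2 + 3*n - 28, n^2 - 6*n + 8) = n - 4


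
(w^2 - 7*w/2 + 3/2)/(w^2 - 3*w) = (w - 1/2)/w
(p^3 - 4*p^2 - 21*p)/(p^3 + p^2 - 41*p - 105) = p/(p + 5)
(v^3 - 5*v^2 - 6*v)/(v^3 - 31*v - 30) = v/(v + 5)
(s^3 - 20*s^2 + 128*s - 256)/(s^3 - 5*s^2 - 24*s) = (s^2 - 12*s + 32)/(s*(s + 3))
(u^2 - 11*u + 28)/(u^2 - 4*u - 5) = (-u^2 + 11*u - 28)/(-u^2 + 4*u + 5)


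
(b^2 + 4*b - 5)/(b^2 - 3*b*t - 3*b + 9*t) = (b^2 + 4*b - 5)/(b^2 - 3*b*t - 3*b + 9*t)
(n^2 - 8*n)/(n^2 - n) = (n - 8)/(n - 1)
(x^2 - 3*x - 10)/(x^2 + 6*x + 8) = (x - 5)/(x + 4)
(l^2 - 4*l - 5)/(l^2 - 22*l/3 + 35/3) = 3*(l + 1)/(3*l - 7)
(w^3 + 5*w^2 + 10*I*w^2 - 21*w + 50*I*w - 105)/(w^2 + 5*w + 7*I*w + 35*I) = w + 3*I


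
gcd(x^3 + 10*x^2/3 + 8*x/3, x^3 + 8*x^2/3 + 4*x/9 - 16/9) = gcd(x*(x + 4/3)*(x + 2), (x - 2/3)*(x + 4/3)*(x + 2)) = x^2 + 10*x/3 + 8/3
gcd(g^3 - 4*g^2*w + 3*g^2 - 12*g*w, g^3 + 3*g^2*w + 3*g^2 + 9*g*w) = g^2 + 3*g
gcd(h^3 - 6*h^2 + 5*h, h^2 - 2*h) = h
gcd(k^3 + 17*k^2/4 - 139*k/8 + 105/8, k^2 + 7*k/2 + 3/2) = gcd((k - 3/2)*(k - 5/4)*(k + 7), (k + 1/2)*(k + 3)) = 1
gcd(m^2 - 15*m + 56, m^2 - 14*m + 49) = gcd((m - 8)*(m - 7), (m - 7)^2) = m - 7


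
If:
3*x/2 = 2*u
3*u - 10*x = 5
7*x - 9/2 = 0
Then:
No Solution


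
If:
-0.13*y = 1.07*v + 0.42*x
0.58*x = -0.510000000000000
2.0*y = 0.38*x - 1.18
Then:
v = 0.44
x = -0.88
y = -0.76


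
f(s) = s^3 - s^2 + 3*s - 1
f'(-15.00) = 708.00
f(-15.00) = -3646.00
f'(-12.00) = 459.00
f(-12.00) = -1909.00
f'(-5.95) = 121.11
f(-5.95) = -264.90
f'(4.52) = 55.25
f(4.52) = 84.48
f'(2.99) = 23.84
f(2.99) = 25.76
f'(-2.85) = 33.07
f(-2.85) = -40.82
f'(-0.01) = 3.02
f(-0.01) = -1.03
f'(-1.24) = 10.09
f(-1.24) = -8.16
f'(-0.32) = 3.95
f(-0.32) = -2.10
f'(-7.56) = 189.58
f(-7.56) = -512.91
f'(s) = 3*s^2 - 2*s + 3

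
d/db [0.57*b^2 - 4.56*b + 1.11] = 1.14*b - 4.56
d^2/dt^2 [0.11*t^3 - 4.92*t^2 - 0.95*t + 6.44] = 0.66*t - 9.84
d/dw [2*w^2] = 4*w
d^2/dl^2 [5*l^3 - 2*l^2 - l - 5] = 30*l - 4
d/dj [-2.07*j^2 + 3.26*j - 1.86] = 3.26 - 4.14*j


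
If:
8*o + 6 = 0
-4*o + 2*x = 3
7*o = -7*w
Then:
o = -3/4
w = 3/4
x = 0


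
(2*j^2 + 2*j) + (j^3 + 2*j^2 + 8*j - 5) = j^3 + 4*j^2 + 10*j - 5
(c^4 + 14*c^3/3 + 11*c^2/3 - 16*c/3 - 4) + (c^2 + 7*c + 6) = c^4 + 14*c^3/3 + 14*c^2/3 + 5*c/3 + 2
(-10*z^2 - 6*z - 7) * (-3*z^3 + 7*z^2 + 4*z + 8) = 30*z^5 - 52*z^4 - 61*z^3 - 153*z^2 - 76*z - 56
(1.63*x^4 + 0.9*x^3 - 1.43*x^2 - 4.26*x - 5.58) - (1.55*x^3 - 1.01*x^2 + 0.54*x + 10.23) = 1.63*x^4 - 0.65*x^3 - 0.42*x^2 - 4.8*x - 15.81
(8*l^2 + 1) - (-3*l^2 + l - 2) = 11*l^2 - l + 3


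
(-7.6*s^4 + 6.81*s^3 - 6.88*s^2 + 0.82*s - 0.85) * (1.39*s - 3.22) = -10.564*s^5 + 33.9379*s^4 - 31.4914*s^3 + 23.2934*s^2 - 3.8219*s + 2.737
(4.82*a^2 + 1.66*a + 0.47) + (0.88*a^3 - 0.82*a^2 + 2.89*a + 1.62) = 0.88*a^3 + 4.0*a^2 + 4.55*a + 2.09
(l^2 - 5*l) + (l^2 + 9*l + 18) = 2*l^2 + 4*l + 18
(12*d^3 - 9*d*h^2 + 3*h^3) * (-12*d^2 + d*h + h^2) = -144*d^5 + 12*d^4*h + 120*d^3*h^2 - 45*d^2*h^3 - 6*d*h^4 + 3*h^5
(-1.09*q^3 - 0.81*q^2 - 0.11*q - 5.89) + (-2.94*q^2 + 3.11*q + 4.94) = -1.09*q^3 - 3.75*q^2 + 3.0*q - 0.949999999999999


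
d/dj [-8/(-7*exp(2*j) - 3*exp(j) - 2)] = (-112*exp(j) - 24)*exp(j)/(7*exp(2*j) + 3*exp(j) + 2)^2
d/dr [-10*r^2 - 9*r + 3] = -20*r - 9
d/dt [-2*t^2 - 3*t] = -4*t - 3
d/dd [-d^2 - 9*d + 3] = -2*d - 9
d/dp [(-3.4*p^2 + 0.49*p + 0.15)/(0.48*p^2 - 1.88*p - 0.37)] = (6.1568*p^2 + 2.372*p + 0.1007)/(0.2304*p^4 - 1.8048*p^3 + 3.1792*p^2 + 1.3912*p + 0.1369)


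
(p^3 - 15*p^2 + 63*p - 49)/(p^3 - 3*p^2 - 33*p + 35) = (p - 7)/(p + 5)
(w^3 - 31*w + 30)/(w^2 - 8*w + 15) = (w^2 + 5*w - 6)/(w - 3)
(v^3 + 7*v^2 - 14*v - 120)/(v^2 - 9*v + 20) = (v^2 + 11*v + 30)/(v - 5)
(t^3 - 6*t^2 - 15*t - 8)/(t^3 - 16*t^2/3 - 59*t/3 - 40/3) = 3*(t + 1)/(3*t + 5)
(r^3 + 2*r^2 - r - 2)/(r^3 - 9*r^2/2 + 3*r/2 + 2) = 2*(r^2 + 3*r + 2)/(2*r^2 - 7*r - 4)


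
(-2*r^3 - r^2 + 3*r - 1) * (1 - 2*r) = 4*r^4 - 7*r^2 + 5*r - 1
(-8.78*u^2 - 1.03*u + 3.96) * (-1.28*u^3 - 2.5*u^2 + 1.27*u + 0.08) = 11.2384*u^5 + 23.2684*u^4 - 13.6444*u^3 - 11.9105*u^2 + 4.9468*u + 0.3168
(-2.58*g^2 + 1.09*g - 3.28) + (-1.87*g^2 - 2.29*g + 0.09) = -4.45*g^2 - 1.2*g - 3.19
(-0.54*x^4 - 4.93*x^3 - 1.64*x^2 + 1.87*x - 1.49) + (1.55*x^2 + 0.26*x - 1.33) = -0.54*x^4 - 4.93*x^3 - 0.0899999999999999*x^2 + 2.13*x - 2.82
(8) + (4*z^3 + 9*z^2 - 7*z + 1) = 4*z^3 + 9*z^2 - 7*z + 9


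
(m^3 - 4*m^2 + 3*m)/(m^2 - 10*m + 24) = m*(m^2 - 4*m + 3)/(m^2 - 10*m + 24)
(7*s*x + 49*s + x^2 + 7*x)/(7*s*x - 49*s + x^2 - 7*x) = (x + 7)/(x - 7)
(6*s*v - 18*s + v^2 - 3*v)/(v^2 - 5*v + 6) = (6*s + v)/(v - 2)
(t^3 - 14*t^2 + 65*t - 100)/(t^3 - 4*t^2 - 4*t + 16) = (t^2 - 10*t + 25)/(t^2 - 4)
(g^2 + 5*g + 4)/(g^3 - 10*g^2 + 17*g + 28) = (g + 4)/(g^2 - 11*g + 28)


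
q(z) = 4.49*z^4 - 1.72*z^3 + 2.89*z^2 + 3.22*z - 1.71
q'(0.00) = 3.22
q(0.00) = -1.71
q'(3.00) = 459.04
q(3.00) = 351.21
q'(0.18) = 4.20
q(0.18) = -1.04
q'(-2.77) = -434.10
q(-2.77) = 312.44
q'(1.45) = 55.51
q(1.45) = 23.64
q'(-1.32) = -54.71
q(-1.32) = 16.66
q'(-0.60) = -5.98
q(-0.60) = -1.65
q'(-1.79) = -126.67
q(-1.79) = 57.75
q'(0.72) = 11.41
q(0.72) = 2.67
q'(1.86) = 111.69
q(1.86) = 56.95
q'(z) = 17.96*z^3 - 5.16*z^2 + 5.78*z + 3.22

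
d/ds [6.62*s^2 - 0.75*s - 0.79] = 13.24*s - 0.75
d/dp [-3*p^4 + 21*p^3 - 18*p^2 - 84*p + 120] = -12*p^3 + 63*p^2 - 36*p - 84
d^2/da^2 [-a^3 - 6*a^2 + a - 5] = -6*a - 12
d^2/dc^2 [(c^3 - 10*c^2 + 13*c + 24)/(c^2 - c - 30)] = 4*(17*c^3 - 369*c^2 + 1899*c - 4323)/(c^6 - 3*c^5 - 87*c^4 + 179*c^3 + 2610*c^2 - 2700*c - 27000)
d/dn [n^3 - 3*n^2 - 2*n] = 3*n^2 - 6*n - 2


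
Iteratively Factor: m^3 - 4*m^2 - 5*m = (m - 5)*(m^2 + m) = m*(m - 5)*(m + 1)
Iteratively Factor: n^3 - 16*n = (n)*(n^2 - 16) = n*(n + 4)*(n - 4)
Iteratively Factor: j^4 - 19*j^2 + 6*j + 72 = (j - 3)*(j^3 + 3*j^2 - 10*j - 24) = (j - 3)*(j + 4)*(j^2 - j - 6) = (j - 3)*(j + 2)*(j + 4)*(j - 3)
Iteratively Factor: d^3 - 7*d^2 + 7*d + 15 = (d + 1)*(d^2 - 8*d + 15) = (d - 3)*(d + 1)*(d - 5)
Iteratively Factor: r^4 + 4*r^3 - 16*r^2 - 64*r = (r)*(r^3 + 4*r^2 - 16*r - 64) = r*(r + 4)*(r^2 - 16) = r*(r - 4)*(r + 4)*(r + 4)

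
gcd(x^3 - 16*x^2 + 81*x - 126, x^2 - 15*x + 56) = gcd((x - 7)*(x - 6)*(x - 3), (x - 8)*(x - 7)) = x - 7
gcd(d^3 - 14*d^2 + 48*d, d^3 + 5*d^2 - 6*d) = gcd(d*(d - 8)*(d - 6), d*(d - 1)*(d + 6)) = d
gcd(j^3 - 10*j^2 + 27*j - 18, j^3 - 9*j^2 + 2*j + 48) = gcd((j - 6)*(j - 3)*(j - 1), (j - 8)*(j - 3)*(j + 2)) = j - 3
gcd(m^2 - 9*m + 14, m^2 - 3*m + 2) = m - 2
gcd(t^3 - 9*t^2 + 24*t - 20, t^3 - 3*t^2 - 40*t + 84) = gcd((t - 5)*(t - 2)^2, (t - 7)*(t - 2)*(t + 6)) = t - 2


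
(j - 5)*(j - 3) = j^2 - 8*j + 15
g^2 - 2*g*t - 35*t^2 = (g - 7*t)*(g + 5*t)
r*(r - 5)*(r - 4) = r^3 - 9*r^2 + 20*r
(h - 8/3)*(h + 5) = h^2 + 7*h/3 - 40/3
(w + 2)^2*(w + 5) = w^3 + 9*w^2 + 24*w + 20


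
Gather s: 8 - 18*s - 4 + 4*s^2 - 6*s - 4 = 4*s^2 - 24*s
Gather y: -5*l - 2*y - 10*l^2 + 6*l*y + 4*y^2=-10*l^2 - 5*l + 4*y^2 + y*(6*l - 2)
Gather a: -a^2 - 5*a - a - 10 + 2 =-a^2 - 6*a - 8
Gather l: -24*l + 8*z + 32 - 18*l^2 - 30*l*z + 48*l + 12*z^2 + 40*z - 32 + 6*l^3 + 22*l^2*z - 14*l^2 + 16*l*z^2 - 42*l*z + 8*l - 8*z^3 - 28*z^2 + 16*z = 6*l^3 + l^2*(22*z - 32) + l*(16*z^2 - 72*z + 32) - 8*z^3 - 16*z^2 + 64*z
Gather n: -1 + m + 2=m + 1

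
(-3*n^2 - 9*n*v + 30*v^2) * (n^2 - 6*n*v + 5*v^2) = -3*n^4 + 9*n^3*v + 69*n^2*v^2 - 225*n*v^3 + 150*v^4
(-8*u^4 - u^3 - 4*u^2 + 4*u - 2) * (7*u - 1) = -56*u^5 + u^4 - 27*u^3 + 32*u^2 - 18*u + 2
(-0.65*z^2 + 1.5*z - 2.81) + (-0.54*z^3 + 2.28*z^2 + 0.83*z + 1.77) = -0.54*z^3 + 1.63*z^2 + 2.33*z - 1.04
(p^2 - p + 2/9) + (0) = p^2 - p + 2/9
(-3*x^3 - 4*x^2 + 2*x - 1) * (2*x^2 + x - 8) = -6*x^5 - 11*x^4 + 24*x^3 + 32*x^2 - 17*x + 8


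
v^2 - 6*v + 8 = (v - 4)*(v - 2)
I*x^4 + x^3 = x^3*(I*x + 1)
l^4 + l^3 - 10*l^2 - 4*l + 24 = (l - 2)^2*(l + 2)*(l + 3)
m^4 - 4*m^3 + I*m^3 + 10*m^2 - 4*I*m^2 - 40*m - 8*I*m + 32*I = (m - 4)*(m - 2*I)*(m - I)*(m + 4*I)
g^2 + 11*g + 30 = (g + 5)*(g + 6)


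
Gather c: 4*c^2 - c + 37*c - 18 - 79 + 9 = 4*c^2 + 36*c - 88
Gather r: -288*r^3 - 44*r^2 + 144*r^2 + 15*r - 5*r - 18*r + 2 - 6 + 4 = -288*r^3 + 100*r^2 - 8*r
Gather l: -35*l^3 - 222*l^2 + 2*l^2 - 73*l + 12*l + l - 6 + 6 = -35*l^3 - 220*l^2 - 60*l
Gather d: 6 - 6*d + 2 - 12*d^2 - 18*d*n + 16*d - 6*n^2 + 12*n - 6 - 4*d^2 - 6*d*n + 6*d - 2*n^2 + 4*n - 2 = -16*d^2 + d*(16 - 24*n) - 8*n^2 + 16*n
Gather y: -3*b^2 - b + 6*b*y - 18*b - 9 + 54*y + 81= -3*b^2 - 19*b + y*(6*b + 54) + 72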